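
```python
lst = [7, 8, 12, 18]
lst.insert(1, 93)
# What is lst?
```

[7, 93, 8, 12, 18]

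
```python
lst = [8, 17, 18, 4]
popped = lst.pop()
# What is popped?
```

4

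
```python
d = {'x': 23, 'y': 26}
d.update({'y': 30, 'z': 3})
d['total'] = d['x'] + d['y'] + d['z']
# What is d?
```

After line 1: d = {'x': 23, 'y': 26}
After line 2 (y overwritten, z added): d = {'x': 23, 'y': 30, 'z': 3}
After line 3 (total = 23 + 30 + 3 = 56): d = {'x': 23, 'y': 30, 'z': 3, 'total': 56}

{'x': 23, 'y': 30, 'z': 3, 'total': 56}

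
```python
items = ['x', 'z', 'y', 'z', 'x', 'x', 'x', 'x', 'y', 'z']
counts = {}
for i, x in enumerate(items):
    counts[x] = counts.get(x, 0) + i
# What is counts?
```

Initial: counts = {}, items = ['x', 'z', 'y', 'z', 'x', 'x', 'x', 'x', 'y', 'z']
i=0, x='x': counts = {'x': 0}
i=1, x='z': counts = {'x': 0, 'z': 1}
i=2, x='y': counts = {'x': 0, 'z': 1, 'y': 2}
i=3, x='z': counts = {'x': 0, 'z': 4, 'y': 2}
i=4, x='x': counts = {'x': 4, 'z': 4, 'y': 2}
i=5, x='x': counts = {'x': 9, 'z': 4, 'y': 2}
i=6, x='x': counts = {'x': 15, 'z': 4, 'y': 2}
i=7, x='x': counts = {'x': 22, 'z': 4, 'y': 2}
i=8, x='y': counts = {'x': 22, 'z': 4, 'y': 10}
i=9, x='z': counts = {'x': 22, 'z': 13, 'y': 10}

{'x': 22, 'z': 13, 'y': 10}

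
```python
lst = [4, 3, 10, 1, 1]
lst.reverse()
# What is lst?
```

[1, 1, 10, 3, 4]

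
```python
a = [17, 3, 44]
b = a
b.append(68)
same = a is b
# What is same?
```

After line 1: a = [17, 3, 44]
After line 2 (b = a is an alias, same object): a = [17, 3, 44], b = [17, 3, 44]
After line 3 (b.append mutates the shared list): a = [17, 3, 44, 68], b = [17, 3, 44, 68]
After line 4 (same = a is b; same object -> True): same = True

True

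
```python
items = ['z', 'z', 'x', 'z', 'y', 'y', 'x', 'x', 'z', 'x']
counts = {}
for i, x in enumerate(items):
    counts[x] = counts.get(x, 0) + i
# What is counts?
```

Initial: counts = {}, items = ['z', 'z', 'x', 'z', 'y', 'y', 'x', 'x', 'z', 'x']
i=0, x='z': counts = {'z': 0}
i=1, x='z': counts = {'z': 1}
i=2, x='x': counts = {'z': 1, 'x': 2}
i=3, x='z': counts = {'z': 4, 'x': 2}
i=4, x='y': counts = {'z': 4, 'x': 2, 'y': 4}
i=5, x='y': counts = {'z': 4, 'x': 2, 'y': 9}
i=6, x='x': counts = {'z': 4, 'x': 8, 'y': 9}
i=7, x='x': counts = {'z': 4, 'x': 15, 'y': 9}
i=8, x='z': counts = {'z': 12, 'x': 15, 'y': 9}
i=9, x='x': counts = {'z': 12, 'x': 24, 'y': 9}

{'z': 12, 'x': 24, 'y': 9}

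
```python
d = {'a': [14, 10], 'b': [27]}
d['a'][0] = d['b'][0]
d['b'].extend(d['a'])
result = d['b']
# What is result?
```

After line 1: d = {'a': [14, 10], 'b': [27]}
After line 2 (a[0] = b[0] = 27): d = {'a': [27, 10], 'b': [27]}
After line 3 (b.extend(a) appends [27, 10]): d = {'a': [27, 10], 'b': [27, 27, 10]}
After line 4: result = d['b'] = [27, 27, 10]

[27, 27, 10]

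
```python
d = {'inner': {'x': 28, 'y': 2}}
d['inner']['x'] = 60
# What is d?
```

After line 1: d = {'inner': {'x': 28, 'y': 2}}
After line 2 (inner x overwritten): d = {'inner': {'x': 60, 'y': 2}}

{'inner': {'x': 60, 'y': 2}}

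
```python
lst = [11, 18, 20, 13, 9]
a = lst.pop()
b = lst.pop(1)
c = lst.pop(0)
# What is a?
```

After line 1: lst = [11, 18, 20, 13, 9]
After line 2 (pop() -> a = 9): lst = [11, 18, 20, 13]
After line 3 (pop(1) -> b = 18): lst = [11, 20, 13]
After line 4 (pop(0) -> c = 11): lst = [20, 13]

9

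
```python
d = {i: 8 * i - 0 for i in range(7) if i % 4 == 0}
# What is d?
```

{0: 0, 4: 32}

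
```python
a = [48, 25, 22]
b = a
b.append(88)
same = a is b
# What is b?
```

After line 1: a = [48, 25, 22]
After line 2 (b = a is an alias, same object): a = [48, 25, 22], b = [48, 25, 22]
After line 3 (b.append mutates the shared list): a = [48, 25, 22, 88], b = [48, 25, 22, 88]
After line 4 (same = a is b; same object -> True): same = True

[48, 25, 22, 88]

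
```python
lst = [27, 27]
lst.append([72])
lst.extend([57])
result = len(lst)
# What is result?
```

After line 1: lst = [27, 27]
After line 2 (append adds [72] as single element): lst = [27, 27, [72]]
After line 3 (extend unpacks [57], adds 57): lst = [27, 27, [72], 57]
After line 4: result = len(lst) = 4

4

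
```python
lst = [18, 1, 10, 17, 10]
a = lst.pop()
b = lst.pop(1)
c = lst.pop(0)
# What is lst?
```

After line 1: lst = [18, 1, 10, 17, 10]
After line 2 (pop() -> a = 10): lst = [18, 1, 10, 17]
After line 3 (pop(1) -> b = 1): lst = [18, 10, 17]
After line 4 (pop(0) -> c = 18): lst = [10, 17]

[10, 17]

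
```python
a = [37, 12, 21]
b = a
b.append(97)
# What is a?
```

After line 1: a = [37, 12, 21]
After line 2 (b = a is an alias, same object): a = [37, 12, 21], b = [37, 12, 21]
After line 3 (b.append mutates the shared list): a = [37, 12, 21, 97], b = [37, 12, 21, 97]

[37, 12, 21, 97]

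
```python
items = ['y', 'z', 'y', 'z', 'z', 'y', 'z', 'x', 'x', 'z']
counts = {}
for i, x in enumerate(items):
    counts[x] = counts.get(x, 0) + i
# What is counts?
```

Initial: counts = {}, items = ['y', 'z', 'y', 'z', 'z', 'y', 'z', 'x', 'x', 'z']
i=0, x='y': counts = {'y': 0}
i=1, x='z': counts = {'y': 0, 'z': 1}
i=2, x='y': counts = {'y': 2, 'z': 1}
i=3, x='z': counts = {'y': 2, 'z': 4}
i=4, x='z': counts = {'y': 2, 'z': 8}
i=5, x='y': counts = {'y': 7, 'z': 8}
i=6, x='z': counts = {'y': 7, 'z': 14}
i=7, x='x': counts = {'y': 7, 'z': 14, 'x': 7}
i=8, x='x': counts = {'y': 7, 'z': 14, 'x': 15}
i=9, x='z': counts = {'y': 7, 'z': 23, 'x': 15}

{'y': 7, 'z': 23, 'x': 15}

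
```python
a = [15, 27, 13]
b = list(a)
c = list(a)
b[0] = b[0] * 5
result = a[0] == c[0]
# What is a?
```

After line 1: a = [15, 27, 13]
After line 2 (b = list(a), copy): a = [15, 27, 13], b = [15, 27, 13]
After line 3 (c = list(a) is a copy, new object): c = [15, 27, 13]
After line 4 (b[0] = 15 * 5 = 75; only b mutates (copy)): a = [15, 27, 13], b = [75, 27, 13], c = [15, 27, 13]
After line 5 (a[0] = 15, c[0] = 15; result = True)

[15, 27, 13]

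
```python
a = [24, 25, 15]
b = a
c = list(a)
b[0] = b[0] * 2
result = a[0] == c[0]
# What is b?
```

After line 1: a = [24, 25, 15]
After line 2 (b = a, alias): a = [24, 25, 15], b = [24, 25, 15]
After line 3 (c = list(a) is a copy, new object): c = [24, 25, 15]
After line 4 (b[0] = 24 * 2 = 48; mutates shared a/b): a = b = [48, 25, 15], c = [24, 25, 15]
After line 5 (a[0] = 48, c[0] = 24; result = False)

[48, 25, 15]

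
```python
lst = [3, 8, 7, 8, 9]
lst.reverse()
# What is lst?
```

[9, 8, 7, 8, 3]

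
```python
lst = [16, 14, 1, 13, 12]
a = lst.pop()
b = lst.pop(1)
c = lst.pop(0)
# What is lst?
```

After line 1: lst = [16, 14, 1, 13, 12]
After line 2 (pop() -> a = 12): lst = [16, 14, 1, 13]
After line 3 (pop(1) -> b = 14): lst = [16, 1, 13]
After line 4 (pop(0) -> c = 16): lst = [1, 13]

[1, 13]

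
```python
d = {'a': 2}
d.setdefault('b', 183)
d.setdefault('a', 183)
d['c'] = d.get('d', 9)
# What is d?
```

After line 1: d = {'a': 2}
After line 2 (setdefault adds 'b'=183): d = {'a': 2, 'b': 183}
After line 3 (setdefault 'a' no-op, already exists): d = {'a': 2, 'b': 183}
After line 4 (get('d', 9) returns default since 'd' not in d): d = {'a': 2, 'b': 183, 'c': 9}

{'a': 2, 'b': 183, 'c': 9}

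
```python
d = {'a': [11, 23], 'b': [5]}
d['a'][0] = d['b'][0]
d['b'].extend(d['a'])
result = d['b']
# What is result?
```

After line 1: d = {'a': [11, 23], 'b': [5]}
After line 2 (a[0] = b[0] = 5): d = {'a': [5, 23], 'b': [5]}
After line 3 (b.extend(a) appends [5, 23]): d = {'a': [5, 23], 'b': [5, 5, 23]}
After line 4: result = d['b'] = [5, 5, 23]

[5, 5, 23]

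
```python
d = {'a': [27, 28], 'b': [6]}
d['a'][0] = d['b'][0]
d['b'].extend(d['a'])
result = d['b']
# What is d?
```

After line 1: d = {'a': [27, 28], 'b': [6]}
After line 2 (a[0] = b[0] = 6): d = {'a': [6, 28], 'b': [6]}
After line 3 (b.extend(a) appends [6, 28]): d = {'a': [6, 28], 'b': [6, 6, 28]}
After line 4: result = d['b'] = [6, 6, 28]

{'a': [6, 28], 'b': [6, 6, 28]}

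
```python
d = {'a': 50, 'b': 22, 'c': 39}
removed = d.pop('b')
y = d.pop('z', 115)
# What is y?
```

After line 1: d = {'a': 50, 'b': 22, 'c': 39}
After line 2 (pop 'b' returns 22): d = {'a': 50, 'c': 39}, removed = 22
After line 3 (pop 'z' missing, returns default 115): d = {'a': 50, 'c': 39}, y = 115

115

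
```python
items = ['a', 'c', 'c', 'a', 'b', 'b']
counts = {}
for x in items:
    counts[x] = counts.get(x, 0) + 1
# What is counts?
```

Initial: counts = {}, items = ['a', 'c', 'c', 'a', 'b', 'b']
See 'a': counts = {'a': 1}
See 'c': counts = {'a': 1, 'c': 1}
See 'c': counts = {'a': 1, 'c': 2}
See 'a': counts = {'a': 2, 'c': 2}
See 'b': counts = {'a': 2, 'c': 2, 'b': 1}
See 'b': counts = {'a': 2, 'c': 2, 'b': 2}

{'a': 2, 'c': 2, 'b': 2}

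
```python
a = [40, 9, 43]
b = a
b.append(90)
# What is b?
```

After line 1: a = [40, 9, 43]
After line 2 (b = a is an alias, same object): a = [40, 9, 43], b = [40, 9, 43]
After line 3 (b.append mutates the shared list): a = [40, 9, 43, 90], b = [40, 9, 43, 90]

[40, 9, 43, 90]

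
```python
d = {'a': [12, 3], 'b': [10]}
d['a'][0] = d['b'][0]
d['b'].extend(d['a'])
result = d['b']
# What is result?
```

After line 1: d = {'a': [12, 3], 'b': [10]}
After line 2 (a[0] = b[0] = 10): d = {'a': [10, 3], 'b': [10]}
After line 3 (b.extend(a) appends [10, 3]): d = {'a': [10, 3], 'b': [10, 10, 3]}
After line 4: result = d['b'] = [10, 10, 3]

[10, 10, 3]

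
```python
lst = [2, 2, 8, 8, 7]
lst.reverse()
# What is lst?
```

[7, 8, 8, 2, 2]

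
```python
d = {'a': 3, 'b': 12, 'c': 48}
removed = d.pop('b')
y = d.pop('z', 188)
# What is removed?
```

After line 1: d = {'a': 3, 'b': 12, 'c': 48}
After line 2 (pop 'b' returns 12): d = {'a': 3, 'c': 48}, removed = 12
After line 3 (pop 'z' missing, returns default 188): d = {'a': 3, 'c': 48}, y = 188

12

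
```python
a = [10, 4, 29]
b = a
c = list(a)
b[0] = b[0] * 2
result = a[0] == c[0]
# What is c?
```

After line 1: a = [10, 4, 29]
After line 2 (b = a, alias): a = [10, 4, 29], b = [10, 4, 29]
After line 3 (c = list(a) is a copy, new object): c = [10, 4, 29]
After line 4 (b[0] = 10 * 2 = 20; mutates shared a/b): a = b = [20, 4, 29], c = [10, 4, 29]
After line 5 (a[0] = 20, c[0] = 10; result = False)

[10, 4, 29]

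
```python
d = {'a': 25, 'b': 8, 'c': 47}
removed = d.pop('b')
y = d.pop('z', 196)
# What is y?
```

After line 1: d = {'a': 25, 'b': 8, 'c': 47}
After line 2 (pop 'b' returns 8): d = {'a': 25, 'c': 47}, removed = 8
After line 3 (pop 'z' missing, returns default 196): d = {'a': 25, 'c': 47}, y = 196

196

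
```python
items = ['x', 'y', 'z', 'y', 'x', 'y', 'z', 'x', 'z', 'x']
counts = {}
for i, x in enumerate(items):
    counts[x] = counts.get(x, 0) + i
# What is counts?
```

Initial: counts = {}, items = ['x', 'y', 'z', 'y', 'x', 'y', 'z', 'x', 'z', 'x']
i=0, x='x': counts = {'x': 0}
i=1, x='y': counts = {'x': 0, 'y': 1}
i=2, x='z': counts = {'x': 0, 'y': 1, 'z': 2}
i=3, x='y': counts = {'x': 0, 'y': 4, 'z': 2}
i=4, x='x': counts = {'x': 4, 'y': 4, 'z': 2}
i=5, x='y': counts = {'x': 4, 'y': 9, 'z': 2}
i=6, x='z': counts = {'x': 4, 'y': 9, 'z': 8}
i=7, x='x': counts = {'x': 11, 'y': 9, 'z': 8}
i=8, x='z': counts = {'x': 11, 'y': 9, 'z': 16}
i=9, x='x': counts = {'x': 20, 'y': 9, 'z': 16}

{'x': 20, 'y': 9, 'z': 16}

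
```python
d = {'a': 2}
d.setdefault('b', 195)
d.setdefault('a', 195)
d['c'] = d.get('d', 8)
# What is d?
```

After line 1: d = {'a': 2}
After line 2 (setdefault adds 'b'=195): d = {'a': 2, 'b': 195}
After line 3 (setdefault 'a' no-op, already exists): d = {'a': 2, 'b': 195}
After line 4 (get('d', 8) returns default since 'd' not in d): d = {'a': 2, 'b': 195, 'c': 8}

{'a': 2, 'b': 195, 'c': 8}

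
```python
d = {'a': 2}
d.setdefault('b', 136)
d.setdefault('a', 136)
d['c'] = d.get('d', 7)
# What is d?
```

After line 1: d = {'a': 2}
After line 2 (setdefault adds 'b'=136): d = {'a': 2, 'b': 136}
After line 3 (setdefault 'a' no-op, already exists): d = {'a': 2, 'b': 136}
After line 4 (get('d', 7) returns default since 'd' not in d): d = {'a': 2, 'b': 136, 'c': 7}

{'a': 2, 'b': 136, 'c': 7}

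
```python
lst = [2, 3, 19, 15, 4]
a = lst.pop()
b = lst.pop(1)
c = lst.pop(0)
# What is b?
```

After line 1: lst = [2, 3, 19, 15, 4]
After line 2 (pop() -> a = 4): lst = [2, 3, 19, 15]
After line 3 (pop(1) -> b = 3): lst = [2, 19, 15]
After line 4 (pop(0) -> c = 2): lst = [19, 15]

3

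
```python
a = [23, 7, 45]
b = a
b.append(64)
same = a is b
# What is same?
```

After line 1: a = [23, 7, 45]
After line 2 (b = a is an alias, same object): a = [23, 7, 45], b = [23, 7, 45]
After line 3 (b.append mutates the shared list): a = [23, 7, 45, 64], b = [23, 7, 45, 64]
After line 4 (same = a is b; same object -> True): same = True

True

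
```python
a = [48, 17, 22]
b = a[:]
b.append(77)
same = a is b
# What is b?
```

After line 1: a = [48, 17, 22]
After line 2 (b = a[:] is a shallow copy, new object): a = [48, 17, 22], b = [48, 17, 22]
After line 3 (append only mutates b): a = [48, 17, 22], b = [48, 17, 22, 77]
After line 4 (same = a is b; different objects -> False): same = False

[48, 17, 22, 77]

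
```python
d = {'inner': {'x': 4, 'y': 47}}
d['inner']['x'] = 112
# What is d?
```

After line 1: d = {'inner': {'x': 4, 'y': 47}}
After line 2 (inner x overwritten): d = {'inner': {'x': 112, 'y': 47}}

{'inner': {'x': 112, 'y': 47}}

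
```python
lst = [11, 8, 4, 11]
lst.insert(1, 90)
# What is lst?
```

[11, 90, 8, 4, 11]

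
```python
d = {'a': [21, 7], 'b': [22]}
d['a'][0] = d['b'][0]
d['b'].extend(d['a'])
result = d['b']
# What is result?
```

After line 1: d = {'a': [21, 7], 'b': [22]}
After line 2 (a[0] = b[0] = 22): d = {'a': [22, 7], 'b': [22]}
After line 3 (b.extend(a) appends [22, 7]): d = {'a': [22, 7], 'b': [22, 22, 7]}
After line 4: result = d['b'] = [22, 22, 7]

[22, 22, 7]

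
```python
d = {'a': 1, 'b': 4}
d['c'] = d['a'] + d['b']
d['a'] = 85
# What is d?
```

After line 1: d = {'a': 1, 'b': 4}
After line 2 (d['c'] = 1 + 4): d = {'a': 1, 'b': 4, 'c': 5}
After line 3: d = {'a': 85, 'b': 4, 'c': 5}

{'a': 85, 'b': 4, 'c': 5}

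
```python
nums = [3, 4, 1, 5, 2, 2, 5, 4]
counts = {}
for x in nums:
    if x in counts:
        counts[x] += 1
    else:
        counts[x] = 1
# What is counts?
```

Initial: counts = {}, nums = [3, 4, 1, 5, 2, 2, 5, 4]
See 3: counts = {3: 1}
See 4: counts = {3: 1, 4: 1}
See 1: counts = {3: 1, 4: 1, 1: 1}
See 5: counts = {3: 1, 4: 1, 1: 1, 5: 1}
See 2: counts = {3: 1, 4: 1, 1: 1, 5: 1, 2: 1}
See 2: counts = {3: 1, 4: 1, 1: 1, 5: 1, 2: 2}
See 5: counts = {3: 1, 4: 1, 1: 1, 5: 2, 2: 2}
See 4: counts = {3: 1, 4: 2, 1: 1, 5: 2, 2: 2}

{3: 1, 4: 2, 1: 1, 5: 2, 2: 2}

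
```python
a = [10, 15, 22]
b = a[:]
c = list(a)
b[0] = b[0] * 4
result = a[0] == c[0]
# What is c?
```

After line 1: a = [10, 15, 22]
After line 2 (b = a[:], copy): a = [10, 15, 22], b = [10, 15, 22]
After line 3 (c = list(a) is a copy, new object): c = [10, 15, 22]
After line 4 (b[0] = 10 * 4 = 40; only b mutates (copy)): a = [10, 15, 22], b = [40, 15, 22], c = [10, 15, 22]
After line 5 (a[0] = 10, c[0] = 10; result = True)

[10, 15, 22]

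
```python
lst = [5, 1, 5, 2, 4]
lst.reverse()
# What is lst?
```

[4, 2, 5, 1, 5]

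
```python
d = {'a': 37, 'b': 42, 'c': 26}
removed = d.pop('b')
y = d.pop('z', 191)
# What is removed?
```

After line 1: d = {'a': 37, 'b': 42, 'c': 26}
After line 2 (pop 'b' returns 42): d = {'a': 37, 'c': 26}, removed = 42
After line 3 (pop 'z' missing, returns default 191): d = {'a': 37, 'c': 26}, y = 191

42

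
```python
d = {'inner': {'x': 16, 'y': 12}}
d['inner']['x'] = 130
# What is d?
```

After line 1: d = {'inner': {'x': 16, 'y': 12}}
After line 2 (inner x overwritten): d = {'inner': {'x': 130, 'y': 12}}

{'inner': {'x': 130, 'y': 12}}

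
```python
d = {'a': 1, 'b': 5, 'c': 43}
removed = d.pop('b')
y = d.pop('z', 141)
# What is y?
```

After line 1: d = {'a': 1, 'b': 5, 'c': 43}
After line 2 (pop 'b' returns 5): d = {'a': 1, 'c': 43}, removed = 5
After line 3 (pop 'z' missing, returns default 141): d = {'a': 1, 'c': 43}, y = 141

141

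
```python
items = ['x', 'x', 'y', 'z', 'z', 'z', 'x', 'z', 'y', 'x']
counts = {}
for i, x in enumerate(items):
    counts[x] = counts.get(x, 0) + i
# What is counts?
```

Initial: counts = {}, items = ['x', 'x', 'y', 'z', 'z', 'z', 'x', 'z', 'y', 'x']
i=0, x='x': counts = {'x': 0}
i=1, x='x': counts = {'x': 1}
i=2, x='y': counts = {'x': 1, 'y': 2}
i=3, x='z': counts = {'x': 1, 'y': 2, 'z': 3}
i=4, x='z': counts = {'x': 1, 'y': 2, 'z': 7}
i=5, x='z': counts = {'x': 1, 'y': 2, 'z': 12}
i=6, x='x': counts = {'x': 7, 'y': 2, 'z': 12}
i=7, x='z': counts = {'x': 7, 'y': 2, 'z': 19}
i=8, x='y': counts = {'x': 7, 'y': 10, 'z': 19}
i=9, x='x': counts = {'x': 16, 'y': 10, 'z': 19}

{'x': 16, 'y': 10, 'z': 19}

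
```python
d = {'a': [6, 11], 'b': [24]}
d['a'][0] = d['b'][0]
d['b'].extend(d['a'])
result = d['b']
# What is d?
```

After line 1: d = {'a': [6, 11], 'b': [24]}
After line 2 (a[0] = b[0] = 24): d = {'a': [24, 11], 'b': [24]}
After line 3 (b.extend(a) appends [24, 11]): d = {'a': [24, 11], 'b': [24, 24, 11]}
After line 4: result = d['b'] = [24, 24, 11]

{'a': [24, 11], 'b': [24, 24, 11]}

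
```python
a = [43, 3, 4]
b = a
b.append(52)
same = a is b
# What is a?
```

After line 1: a = [43, 3, 4]
After line 2 (b = a is an alias, same object): a = [43, 3, 4], b = [43, 3, 4]
After line 3 (b.append mutates the shared list): a = [43, 3, 4, 52], b = [43, 3, 4, 52]
After line 4 (same = a is b; same object -> True): same = True

[43, 3, 4, 52]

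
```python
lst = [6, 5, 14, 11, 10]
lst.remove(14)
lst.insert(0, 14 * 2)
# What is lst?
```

After line 1: lst = [6, 5, 14, 11, 10]
After line 2 (remove first 14): lst = [6, 5, 11, 10]
After line 3 (insert 28 at index 0): lst = [28, 6, 5, 11, 10]

[28, 6, 5, 11, 10]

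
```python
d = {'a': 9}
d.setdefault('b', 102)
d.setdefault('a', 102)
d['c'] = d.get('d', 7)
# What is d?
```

After line 1: d = {'a': 9}
After line 2 (setdefault adds 'b'=102): d = {'a': 9, 'b': 102}
After line 3 (setdefault 'a' no-op, already exists): d = {'a': 9, 'b': 102}
After line 4 (get('d', 7) returns default since 'd' not in d): d = {'a': 9, 'b': 102, 'c': 7}

{'a': 9, 'b': 102, 'c': 7}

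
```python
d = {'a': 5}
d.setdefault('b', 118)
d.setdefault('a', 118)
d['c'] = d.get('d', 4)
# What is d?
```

After line 1: d = {'a': 5}
After line 2 (setdefault adds 'b'=118): d = {'a': 5, 'b': 118}
After line 3 (setdefault 'a' no-op, already exists): d = {'a': 5, 'b': 118}
After line 4 (get('d', 4) returns default since 'd' not in d): d = {'a': 5, 'b': 118, 'c': 4}

{'a': 5, 'b': 118, 'c': 4}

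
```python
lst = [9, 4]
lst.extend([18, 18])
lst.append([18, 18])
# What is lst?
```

After line 1: lst = [9, 4]
After line 2 (extend unpacks [18, 18]): lst = [9, 4, 18, 18]
After line 3 (append adds [18, 18] as single element): lst = [9, 4, 18, 18, [18, 18]]

[9, 4, 18, 18, [18, 18]]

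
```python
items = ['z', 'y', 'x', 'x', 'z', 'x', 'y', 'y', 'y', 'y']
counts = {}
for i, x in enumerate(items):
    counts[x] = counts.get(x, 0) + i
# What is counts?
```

Initial: counts = {}, items = ['z', 'y', 'x', 'x', 'z', 'x', 'y', 'y', 'y', 'y']
i=0, x='z': counts = {'z': 0}
i=1, x='y': counts = {'z': 0, 'y': 1}
i=2, x='x': counts = {'z': 0, 'y': 1, 'x': 2}
i=3, x='x': counts = {'z': 0, 'y': 1, 'x': 5}
i=4, x='z': counts = {'z': 4, 'y': 1, 'x': 5}
i=5, x='x': counts = {'z': 4, 'y': 1, 'x': 10}
i=6, x='y': counts = {'z': 4, 'y': 7, 'x': 10}
i=7, x='y': counts = {'z': 4, 'y': 14, 'x': 10}
i=8, x='y': counts = {'z': 4, 'y': 22, 'x': 10}
i=9, x='y': counts = {'z': 4, 'y': 31, 'x': 10}

{'z': 4, 'y': 31, 'x': 10}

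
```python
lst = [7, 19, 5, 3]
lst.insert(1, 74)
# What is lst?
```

[7, 74, 19, 5, 3]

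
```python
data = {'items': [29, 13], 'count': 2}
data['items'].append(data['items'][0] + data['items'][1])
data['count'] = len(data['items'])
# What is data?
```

After line 1: data = {'items': [29, 13], 'count': 2}
After line 2 (append 29 + 13 = 42): data = {'items': [29, 13, 42], 'count': 2}
After line 3 (count = len(items) = 3): data = {'items': [29, 13, 42], 'count': 3}

{'items': [29, 13, 42], 'count': 3}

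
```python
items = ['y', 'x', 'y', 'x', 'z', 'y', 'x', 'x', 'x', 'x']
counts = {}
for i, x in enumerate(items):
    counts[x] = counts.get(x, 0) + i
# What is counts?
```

Initial: counts = {}, items = ['y', 'x', 'y', 'x', 'z', 'y', 'x', 'x', 'x', 'x']
i=0, x='y': counts = {'y': 0}
i=1, x='x': counts = {'y': 0, 'x': 1}
i=2, x='y': counts = {'y': 2, 'x': 1}
i=3, x='x': counts = {'y': 2, 'x': 4}
i=4, x='z': counts = {'y': 2, 'x': 4, 'z': 4}
i=5, x='y': counts = {'y': 7, 'x': 4, 'z': 4}
i=6, x='x': counts = {'y': 7, 'x': 10, 'z': 4}
i=7, x='x': counts = {'y': 7, 'x': 17, 'z': 4}
i=8, x='x': counts = {'y': 7, 'x': 25, 'z': 4}
i=9, x='x': counts = {'y': 7, 'x': 34, 'z': 4}

{'y': 7, 'x': 34, 'z': 4}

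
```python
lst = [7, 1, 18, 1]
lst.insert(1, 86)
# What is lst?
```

[7, 86, 1, 18, 1]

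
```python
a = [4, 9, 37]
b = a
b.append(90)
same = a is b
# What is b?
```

After line 1: a = [4, 9, 37]
After line 2 (b = a is an alias, same object): a = [4, 9, 37], b = [4, 9, 37]
After line 3 (b.append mutates the shared list): a = [4, 9, 37, 90], b = [4, 9, 37, 90]
After line 4 (same = a is b; same object -> True): same = True

[4, 9, 37, 90]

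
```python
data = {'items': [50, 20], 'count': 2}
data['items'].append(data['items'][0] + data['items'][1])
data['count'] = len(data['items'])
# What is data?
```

After line 1: data = {'items': [50, 20], 'count': 2}
After line 2 (append 50 + 20 = 70): data = {'items': [50, 20, 70], 'count': 2}
After line 3 (count = len(items) = 3): data = {'items': [50, 20, 70], 'count': 3}

{'items': [50, 20, 70], 'count': 3}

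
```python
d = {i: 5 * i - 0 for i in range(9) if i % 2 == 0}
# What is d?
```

{0: 0, 2: 10, 4: 20, 6: 30, 8: 40}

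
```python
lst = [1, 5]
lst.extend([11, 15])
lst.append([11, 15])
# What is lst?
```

After line 1: lst = [1, 5]
After line 2 (extend unpacks [11, 15]): lst = [1, 5, 11, 15]
After line 3 (append adds [11, 15] as single element): lst = [1, 5, 11, 15, [11, 15]]

[1, 5, 11, 15, [11, 15]]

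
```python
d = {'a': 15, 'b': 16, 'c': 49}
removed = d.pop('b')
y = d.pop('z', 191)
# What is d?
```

After line 1: d = {'a': 15, 'b': 16, 'c': 49}
After line 2 (pop 'b' returns 16): d = {'a': 15, 'c': 49}, removed = 16
After line 3 (pop 'z' missing, returns default 191): d = {'a': 15, 'c': 49}, y = 191

{'a': 15, 'c': 49}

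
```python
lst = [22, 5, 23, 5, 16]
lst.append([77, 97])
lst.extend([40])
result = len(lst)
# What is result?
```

After line 1: lst = [22, 5, 23, 5, 16]
After line 2 (append adds [77, 97] as single element): lst = [22, 5, 23, 5, 16, [77, 97]]
After line 3 (extend unpacks [40], adds 40): lst = [22, 5, 23, 5, 16, [77, 97], 40]
After line 4: result = len(lst) = 7

7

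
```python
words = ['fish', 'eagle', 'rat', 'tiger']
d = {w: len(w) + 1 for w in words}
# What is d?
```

{'fish': 5, 'eagle': 6, 'rat': 4, 'tiger': 6}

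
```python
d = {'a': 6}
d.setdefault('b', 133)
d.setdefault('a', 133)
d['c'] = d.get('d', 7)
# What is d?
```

After line 1: d = {'a': 6}
After line 2 (setdefault adds 'b'=133): d = {'a': 6, 'b': 133}
After line 3 (setdefault 'a' no-op, already exists): d = {'a': 6, 'b': 133}
After line 4 (get('d', 7) returns default since 'd' not in d): d = {'a': 6, 'b': 133, 'c': 7}

{'a': 6, 'b': 133, 'c': 7}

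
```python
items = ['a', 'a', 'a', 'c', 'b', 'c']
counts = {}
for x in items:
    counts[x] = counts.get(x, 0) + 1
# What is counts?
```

Initial: counts = {}, items = ['a', 'a', 'a', 'c', 'b', 'c']
See 'a': counts = {'a': 1}
See 'a': counts = {'a': 2}
See 'a': counts = {'a': 3}
See 'c': counts = {'a': 3, 'c': 1}
See 'b': counts = {'a': 3, 'c': 1, 'b': 1}
See 'c': counts = {'a': 3, 'c': 2, 'b': 1}

{'a': 3, 'c': 2, 'b': 1}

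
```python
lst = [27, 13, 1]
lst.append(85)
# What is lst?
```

[27, 13, 1, 85]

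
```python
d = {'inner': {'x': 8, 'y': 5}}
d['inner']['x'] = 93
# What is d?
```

After line 1: d = {'inner': {'x': 8, 'y': 5}}
After line 2 (inner x overwritten): d = {'inner': {'x': 93, 'y': 5}}

{'inner': {'x': 93, 'y': 5}}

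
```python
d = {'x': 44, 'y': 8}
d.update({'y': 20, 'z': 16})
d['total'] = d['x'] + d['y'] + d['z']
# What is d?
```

After line 1: d = {'x': 44, 'y': 8}
After line 2 (y overwritten, z added): d = {'x': 44, 'y': 20, 'z': 16}
After line 3 (total = 44 + 20 + 16 = 80): d = {'x': 44, 'y': 20, 'z': 16, 'total': 80}

{'x': 44, 'y': 20, 'z': 16, 'total': 80}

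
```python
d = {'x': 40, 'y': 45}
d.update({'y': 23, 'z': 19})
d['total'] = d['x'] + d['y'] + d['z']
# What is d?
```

After line 1: d = {'x': 40, 'y': 45}
After line 2 (y overwritten, z added): d = {'x': 40, 'y': 23, 'z': 19}
After line 3 (total = 40 + 23 + 19 = 82): d = {'x': 40, 'y': 23, 'z': 19, 'total': 82}

{'x': 40, 'y': 23, 'z': 19, 'total': 82}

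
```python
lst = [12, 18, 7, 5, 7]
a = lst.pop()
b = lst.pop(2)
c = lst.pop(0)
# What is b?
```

After line 1: lst = [12, 18, 7, 5, 7]
After line 2 (pop() -> a = 7): lst = [12, 18, 7, 5]
After line 3 (pop(2) -> b = 7): lst = [12, 18, 5]
After line 4 (pop(0) -> c = 12): lst = [18, 5]

7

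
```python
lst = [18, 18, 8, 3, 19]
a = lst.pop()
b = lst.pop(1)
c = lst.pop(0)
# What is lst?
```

After line 1: lst = [18, 18, 8, 3, 19]
After line 2 (pop() -> a = 19): lst = [18, 18, 8, 3]
After line 3 (pop(1) -> b = 18): lst = [18, 8, 3]
After line 4 (pop(0) -> c = 18): lst = [8, 3]

[8, 3]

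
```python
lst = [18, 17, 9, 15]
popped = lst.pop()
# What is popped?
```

15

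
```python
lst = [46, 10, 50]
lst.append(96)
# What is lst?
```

[46, 10, 50, 96]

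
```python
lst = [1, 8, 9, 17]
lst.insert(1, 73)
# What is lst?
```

[1, 73, 8, 9, 17]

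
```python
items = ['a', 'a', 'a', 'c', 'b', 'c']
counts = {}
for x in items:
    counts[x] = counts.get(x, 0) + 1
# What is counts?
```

Initial: counts = {}, items = ['a', 'a', 'a', 'c', 'b', 'c']
See 'a': counts = {'a': 1}
See 'a': counts = {'a': 2}
See 'a': counts = {'a': 3}
See 'c': counts = {'a': 3, 'c': 1}
See 'b': counts = {'a': 3, 'c': 1, 'b': 1}
See 'c': counts = {'a': 3, 'c': 2, 'b': 1}

{'a': 3, 'c': 2, 'b': 1}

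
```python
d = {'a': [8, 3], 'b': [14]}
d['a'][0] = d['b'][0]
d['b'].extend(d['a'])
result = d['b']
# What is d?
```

After line 1: d = {'a': [8, 3], 'b': [14]}
After line 2 (a[0] = b[0] = 14): d = {'a': [14, 3], 'b': [14]}
After line 3 (b.extend(a) appends [14, 3]): d = {'a': [14, 3], 'b': [14, 14, 3]}
After line 4: result = d['b'] = [14, 14, 3]

{'a': [14, 3], 'b': [14, 14, 3]}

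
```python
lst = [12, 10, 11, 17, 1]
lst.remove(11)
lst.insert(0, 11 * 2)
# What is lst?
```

After line 1: lst = [12, 10, 11, 17, 1]
After line 2 (remove first 11): lst = [12, 10, 17, 1]
After line 3 (insert 22 at index 0): lst = [22, 12, 10, 17, 1]

[22, 12, 10, 17, 1]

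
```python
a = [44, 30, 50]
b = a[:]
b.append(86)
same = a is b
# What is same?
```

After line 1: a = [44, 30, 50]
After line 2 (b = a[:] is a shallow copy, new object): a = [44, 30, 50], b = [44, 30, 50]
After line 3 (append only mutates b): a = [44, 30, 50], b = [44, 30, 50, 86]
After line 4 (same = a is b; different objects -> False): same = False

False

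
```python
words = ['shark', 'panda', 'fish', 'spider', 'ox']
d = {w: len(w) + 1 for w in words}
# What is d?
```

{'shark': 6, 'panda': 6, 'fish': 5, 'spider': 7, 'ox': 3}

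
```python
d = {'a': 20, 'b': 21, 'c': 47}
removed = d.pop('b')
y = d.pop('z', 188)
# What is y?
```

After line 1: d = {'a': 20, 'b': 21, 'c': 47}
After line 2 (pop 'b' returns 21): d = {'a': 20, 'c': 47}, removed = 21
After line 3 (pop 'z' missing, returns default 188): d = {'a': 20, 'c': 47}, y = 188

188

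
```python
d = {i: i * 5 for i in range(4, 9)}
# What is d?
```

{4: 20, 5: 25, 6: 30, 7: 35, 8: 40}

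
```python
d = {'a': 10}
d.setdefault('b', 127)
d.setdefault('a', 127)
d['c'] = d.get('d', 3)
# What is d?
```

After line 1: d = {'a': 10}
After line 2 (setdefault adds 'b'=127): d = {'a': 10, 'b': 127}
After line 3 (setdefault 'a' no-op, already exists): d = {'a': 10, 'b': 127}
After line 4 (get('d', 3) returns default since 'd' not in d): d = {'a': 10, 'b': 127, 'c': 3}

{'a': 10, 'b': 127, 'c': 3}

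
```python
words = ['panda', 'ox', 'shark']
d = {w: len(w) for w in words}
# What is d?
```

{'panda': 5, 'ox': 2, 'shark': 5}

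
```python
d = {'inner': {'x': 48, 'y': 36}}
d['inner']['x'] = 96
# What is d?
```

After line 1: d = {'inner': {'x': 48, 'y': 36}}
After line 2 (inner x overwritten): d = {'inner': {'x': 96, 'y': 36}}

{'inner': {'x': 96, 'y': 36}}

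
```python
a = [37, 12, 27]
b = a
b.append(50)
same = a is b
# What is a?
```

After line 1: a = [37, 12, 27]
After line 2 (b = a is an alias, same object): a = [37, 12, 27], b = [37, 12, 27]
After line 3 (b.append mutates the shared list): a = [37, 12, 27, 50], b = [37, 12, 27, 50]
After line 4 (same = a is b; same object -> True): same = True

[37, 12, 27, 50]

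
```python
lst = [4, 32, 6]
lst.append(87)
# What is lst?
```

[4, 32, 6, 87]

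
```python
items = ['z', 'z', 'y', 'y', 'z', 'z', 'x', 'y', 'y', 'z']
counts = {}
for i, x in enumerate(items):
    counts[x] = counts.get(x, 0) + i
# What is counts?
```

Initial: counts = {}, items = ['z', 'z', 'y', 'y', 'z', 'z', 'x', 'y', 'y', 'z']
i=0, x='z': counts = {'z': 0}
i=1, x='z': counts = {'z': 1}
i=2, x='y': counts = {'z': 1, 'y': 2}
i=3, x='y': counts = {'z': 1, 'y': 5}
i=4, x='z': counts = {'z': 5, 'y': 5}
i=5, x='z': counts = {'z': 10, 'y': 5}
i=6, x='x': counts = {'z': 10, 'y': 5, 'x': 6}
i=7, x='y': counts = {'z': 10, 'y': 12, 'x': 6}
i=8, x='y': counts = {'z': 10, 'y': 20, 'x': 6}
i=9, x='z': counts = {'z': 19, 'y': 20, 'x': 6}

{'z': 19, 'y': 20, 'x': 6}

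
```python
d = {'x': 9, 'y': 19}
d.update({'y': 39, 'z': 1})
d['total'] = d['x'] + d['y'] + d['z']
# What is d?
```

After line 1: d = {'x': 9, 'y': 19}
After line 2 (y overwritten, z added): d = {'x': 9, 'y': 39, 'z': 1}
After line 3 (total = 9 + 39 + 1 = 49): d = {'x': 9, 'y': 39, 'z': 1, 'total': 49}

{'x': 9, 'y': 39, 'z': 1, 'total': 49}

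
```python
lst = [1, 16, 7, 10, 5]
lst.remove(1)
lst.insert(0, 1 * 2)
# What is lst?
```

After line 1: lst = [1, 16, 7, 10, 5]
After line 2 (remove first 1): lst = [16, 7, 10, 5]
After line 3 (insert 2 at index 0): lst = [2, 16, 7, 10, 5]

[2, 16, 7, 10, 5]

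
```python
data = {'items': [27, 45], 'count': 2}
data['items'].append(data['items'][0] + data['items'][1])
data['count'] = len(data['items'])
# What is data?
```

After line 1: data = {'items': [27, 45], 'count': 2}
After line 2 (append 27 + 45 = 72): data = {'items': [27, 45, 72], 'count': 2}
After line 3 (count = len(items) = 3): data = {'items': [27, 45, 72], 'count': 3}

{'items': [27, 45, 72], 'count': 3}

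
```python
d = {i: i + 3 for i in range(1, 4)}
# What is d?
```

{1: 4, 2: 5, 3: 6}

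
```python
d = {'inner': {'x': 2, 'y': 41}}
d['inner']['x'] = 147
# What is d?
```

After line 1: d = {'inner': {'x': 2, 'y': 41}}
After line 2 (inner x overwritten): d = {'inner': {'x': 147, 'y': 41}}

{'inner': {'x': 147, 'y': 41}}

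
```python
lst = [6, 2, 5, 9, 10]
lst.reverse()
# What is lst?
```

[10, 9, 5, 2, 6]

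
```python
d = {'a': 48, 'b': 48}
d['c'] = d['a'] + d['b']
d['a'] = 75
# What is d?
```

After line 1: d = {'a': 48, 'b': 48}
After line 2 (d['c'] = 48 + 48): d = {'a': 48, 'b': 48, 'c': 96}
After line 3: d = {'a': 75, 'b': 48, 'c': 96}

{'a': 75, 'b': 48, 'c': 96}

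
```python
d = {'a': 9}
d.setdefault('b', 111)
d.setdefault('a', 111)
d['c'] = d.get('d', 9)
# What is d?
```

After line 1: d = {'a': 9}
After line 2 (setdefault adds 'b'=111): d = {'a': 9, 'b': 111}
After line 3 (setdefault 'a' no-op, already exists): d = {'a': 9, 'b': 111}
After line 4 (get('d', 9) returns default since 'd' not in d): d = {'a': 9, 'b': 111, 'c': 9}

{'a': 9, 'b': 111, 'c': 9}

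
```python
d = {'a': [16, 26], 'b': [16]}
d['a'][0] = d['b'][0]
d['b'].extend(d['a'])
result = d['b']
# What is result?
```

After line 1: d = {'a': [16, 26], 'b': [16]}
After line 2 (a[0] = b[0] = 16): d = {'a': [16, 26], 'b': [16]}
After line 3 (b.extend(a) appends [16, 26]): d = {'a': [16, 26], 'b': [16, 16, 26]}
After line 4: result = d['b'] = [16, 16, 26]

[16, 16, 26]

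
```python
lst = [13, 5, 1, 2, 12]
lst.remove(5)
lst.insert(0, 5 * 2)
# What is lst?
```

After line 1: lst = [13, 5, 1, 2, 12]
After line 2 (remove first 5): lst = [13, 1, 2, 12]
After line 3 (insert 10 at index 0): lst = [10, 13, 1, 2, 12]

[10, 13, 1, 2, 12]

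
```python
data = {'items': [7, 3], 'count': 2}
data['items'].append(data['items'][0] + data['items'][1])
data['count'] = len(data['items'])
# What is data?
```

After line 1: data = {'items': [7, 3], 'count': 2}
After line 2 (append 7 + 3 = 10): data = {'items': [7, 3, 10], 'count': 2}
After line 3 (count = len(items) = 3): data = {'items': [7, 3, 10], 'count': 3}

{'items': [7, 3, 10], 'count': 3}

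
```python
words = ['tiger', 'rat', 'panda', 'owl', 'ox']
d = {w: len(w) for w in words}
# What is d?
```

{'tiger': 5, 'rat': 3, 'panda': 5, 'owl': 3, 'ox': 2}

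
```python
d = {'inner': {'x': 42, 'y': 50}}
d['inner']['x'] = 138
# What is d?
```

After line 1: d = {'inner': {'x': 42, 'y': 50}}
After line 2 (inner x overwritten): d = {'inner': {'x': 138, 'y': 50}}

{'inner': {'x': 138, 'y': 50}}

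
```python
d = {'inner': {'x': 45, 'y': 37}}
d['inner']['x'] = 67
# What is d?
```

After line 1: d = {'inner': {'x': 45, 'y': 37}}
After line 2 (inner x overwritten): d = {'inner': {'x': 67, 'y': 37}}

{'inner': {'x': 67, 'y': 37}}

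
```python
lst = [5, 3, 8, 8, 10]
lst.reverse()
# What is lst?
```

[10, 8, 8, 3, 5]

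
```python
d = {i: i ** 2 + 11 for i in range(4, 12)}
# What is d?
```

{4: 27, 5: 36, 6: 47, 7: 60, 8: 75, 9: 92, 10: 111, 11: 132}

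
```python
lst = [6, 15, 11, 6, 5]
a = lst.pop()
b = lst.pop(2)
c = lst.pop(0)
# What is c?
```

After line 1: lst = [6, 15, 11, 6, 5]
After line 2 (pop() -> a = 5): lst = [6, 15, 11, 6]
After line 3 (pop(2) -> b = 11): lst = [6, 15, 6]
After line 4 (pop(0) -> c = 6): lst = [15, 6]

6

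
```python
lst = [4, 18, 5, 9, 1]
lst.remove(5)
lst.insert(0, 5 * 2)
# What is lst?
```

After line 1: lst = [4, 18, 5, 9, 1]
After line 2 (remove first 5): lst = [4, 18, 9, 1]
After line 3 (insert 10 at index 0): lst = [10, 4, 18, 9, 1]

[10, 4, 18, 9, 1]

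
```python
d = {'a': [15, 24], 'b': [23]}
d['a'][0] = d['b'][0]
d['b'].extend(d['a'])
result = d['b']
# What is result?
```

After line 1: d = {'a': [15, 24], 'b': [23]}
After line 2 (a[0] = b[0] = 23): d = {'a': [23, 24], 'b': [23]}
After line 3 (b.extend(a) appends [23, 24]): d = {'a': [23, 24], 'b': [23, 23, 24]}
After line 4: result = d['b'] = [23, 23, 24]

[23, 23, 24]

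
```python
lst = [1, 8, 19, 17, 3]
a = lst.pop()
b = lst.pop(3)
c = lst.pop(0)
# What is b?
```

After line 1: lst = [1, 8, 19, 17, 3]
After line 2 (pop() -> a = 3): lst = [1, 8, 19, 17]
After line 3 (pop(3) -> b = 17): lst = [1, 8, 19]
After line 4 (pop(0) -> c = 1): lst = [8, 19]

17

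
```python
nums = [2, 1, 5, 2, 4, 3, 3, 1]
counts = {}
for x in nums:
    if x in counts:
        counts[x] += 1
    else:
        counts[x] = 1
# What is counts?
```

Initial: counts = {}, nums = [2, 1, 5, 2, 4, 3, 3, 1]
See 2: counts = {2: 1}
See 1: counts = {2: 1, 1: 1}
See 5: counts = {2: 1, 1: 1, 5: 1}
See 2: counts = {2: 2, 1: 1, 5: 1}
See 4: counts = {2: 2, 1: 1, 5: 1, 4: 1}
See 3: counts = {2: 2, 1: 1, 5: 1, 4: 1, 3: 1}
See 3: counts = {2: 2, 1: 1, 5: 1, 4: 1, 3: 2}
See 1: counts = {2: 2, 1: 2, 5: 1, 4: 1, 3: 2}

{2: 2, 1: 2, 5: 1, 4: 1, 3: 2}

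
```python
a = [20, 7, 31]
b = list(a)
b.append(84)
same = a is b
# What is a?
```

After line 1: a = [20, 7, 31]
After line 2 (b = list(a) is a shallow copy, new object): a = [20, 7, 31], b = [20, 7, 31]
After line 3 (append only mutates b): a = [20, 7, 31], b = [20, 7, 31, 84]
After line 4 (same = a is b; different objects -> False): same = False

[20, 7, 31]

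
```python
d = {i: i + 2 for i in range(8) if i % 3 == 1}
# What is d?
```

{1: 3, 4: 6, 7: 9}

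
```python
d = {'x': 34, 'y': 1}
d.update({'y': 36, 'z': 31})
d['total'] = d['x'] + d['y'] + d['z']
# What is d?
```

After line 1: d = {'x': 34, 'y': 1}
After line 2 (y overwritten, z added): d = {'x': 34, 'y': 36, 'z': 31}
After line 3 (total = 34 + 36 + 31 = 101): d = {'x': 34, 'y': 36, 'z': 31, 'total': 101}

{'x': 34, 'y': 36, 'z': 31, 'total': 101}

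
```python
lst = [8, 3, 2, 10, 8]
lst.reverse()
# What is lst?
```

[8, 10, 2, 3, 8]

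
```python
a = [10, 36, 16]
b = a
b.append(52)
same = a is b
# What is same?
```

After line 1: a = [10, 36, 16]
After line 2 (b = a is an alias, same object): a = [10, 36, 16], b = [10, 36, 16]
After line 3 (b.append mutates the shared list): a = [10, 36, 16, 52], b = [10, 36, 16, 52]
After line 4 (same = a is b; same object -> True): same = True

True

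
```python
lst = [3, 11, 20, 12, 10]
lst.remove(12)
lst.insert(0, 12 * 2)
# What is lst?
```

After line 1: lst = [3, 11, 20, 12, 10]
After line 2 (remove first 12): lst = [3, 11, 20, 10]
After line 3 (insert 24 at index 0): lst = [24, 3, 11, 20, 10]

[24, 3, 11, 20, 10]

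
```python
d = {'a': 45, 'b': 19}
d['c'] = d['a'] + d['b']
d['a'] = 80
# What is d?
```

After line 1: d = {'a': 45, 'b': 19}
After line 2 (d['c'] = 45 + 19): d = {'a': 45, 'b': 19, 'c': 64}
After line 3: d = {'a': 80, 'b': 19, 'c': 64}

{'a': 80, 'b': 19, 'c': 64}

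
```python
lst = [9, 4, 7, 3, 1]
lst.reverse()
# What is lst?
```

[1, 3, 7, 4, 9]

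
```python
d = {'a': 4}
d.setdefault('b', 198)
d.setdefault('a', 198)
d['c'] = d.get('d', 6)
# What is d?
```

After line 1: d = {'a': 4}
After line 2 (setdefault adds 'b'=198): d = {'a': 4, 'b': 198}
After line 3 (setdefault 'a' no-op, already exists): d = {'a': 4, 'b': 198}
After line 4 (get('d', 6) returns default since 'd' not in d): d = {'a': 4, 'b': 198, 'c': 6}

{'a': 4, 'b': 198, 'c': 6}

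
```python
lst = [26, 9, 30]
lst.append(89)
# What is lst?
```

[26, 9, 30, 89]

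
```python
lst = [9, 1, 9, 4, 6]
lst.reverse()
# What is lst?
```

[6, 4, 9, 1, 9]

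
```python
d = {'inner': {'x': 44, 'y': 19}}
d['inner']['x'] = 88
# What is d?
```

After line 1: d = {'inner': {'x': 44, 'y': 19}}
After line 2 (inner x overwritten): d = {'inner': {'x': 88, 'y': 19}}

{'inner': {'x': 88, 'y': 19}}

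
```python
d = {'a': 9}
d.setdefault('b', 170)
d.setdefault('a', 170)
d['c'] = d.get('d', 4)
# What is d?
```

After line 1: d = {'a': 9}
After line 2 (setdefault adds 'b'=170): d = {'a': 9, 'b': 170}
After line 3 (setdefault 'a' no-op, already exists): d = {'a': 9, 'b': 170}
After line 4 (get('d', 4) returns default since 'd' not in d): d = {'a': 9, 'b': 170, 'c': 4}

{'a': 9, 'b': 170, 'c': 4}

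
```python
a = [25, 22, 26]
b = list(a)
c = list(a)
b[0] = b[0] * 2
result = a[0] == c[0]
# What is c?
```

After line 1: a = [25, 22, 26]
After line 2 (b = list(a), copy): a = [25, 22, 26], b = [25, 22, 26]
After line 3 (c = list(a) is a copy, new object): c = [25, 22, 26]
After line 4 (b[0] = 25 * 2 = 50; only b mutates (copy)): a = [25, 22, 26], b = [50, 22, 26], c = [25, 22, 26]
After line 5 (a[0] = 25, c[0] = 25; result = True)

[25, 22, 26]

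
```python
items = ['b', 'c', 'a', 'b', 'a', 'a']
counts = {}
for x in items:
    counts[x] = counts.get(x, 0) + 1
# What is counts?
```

Initial: counts = {}, items = ['b', 'c', 'a', 'b', 'a', 'a']
See 'b': counts = {'b': 1}
See 'c': counts = {'b': 1, 'c': 1}
See 'a': counts = {'b': 1, 'c': 1, 'a': 1}
See 'b': counts = {'b': 2, 'c': 1, 'a': 1}
See 'a': counts = {'b': 2, 'c': 1, 'a': 2}
See 'a': counts = {'b': 2, 'c': 1, 'a': 3}

{'b': 2, 'c': 1, 'a': 3}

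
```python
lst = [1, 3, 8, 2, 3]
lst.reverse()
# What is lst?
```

[3, 2, 8, 3, 1]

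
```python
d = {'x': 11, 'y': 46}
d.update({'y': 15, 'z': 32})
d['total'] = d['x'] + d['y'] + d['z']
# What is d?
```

After line 1: d = {'x': 11, 'y': 46}
After line 2 (y overwritten, z added): d = {'x': 11, 'y': 15, 'z': 32}
After line 3 (total = 11 + 15 + 32 = 58): d = {'x': 11, 'y': 15, 'z': 32, 'total': 58}

{'x': 11, 'y': 15, 'z': 32, 'total': 58}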